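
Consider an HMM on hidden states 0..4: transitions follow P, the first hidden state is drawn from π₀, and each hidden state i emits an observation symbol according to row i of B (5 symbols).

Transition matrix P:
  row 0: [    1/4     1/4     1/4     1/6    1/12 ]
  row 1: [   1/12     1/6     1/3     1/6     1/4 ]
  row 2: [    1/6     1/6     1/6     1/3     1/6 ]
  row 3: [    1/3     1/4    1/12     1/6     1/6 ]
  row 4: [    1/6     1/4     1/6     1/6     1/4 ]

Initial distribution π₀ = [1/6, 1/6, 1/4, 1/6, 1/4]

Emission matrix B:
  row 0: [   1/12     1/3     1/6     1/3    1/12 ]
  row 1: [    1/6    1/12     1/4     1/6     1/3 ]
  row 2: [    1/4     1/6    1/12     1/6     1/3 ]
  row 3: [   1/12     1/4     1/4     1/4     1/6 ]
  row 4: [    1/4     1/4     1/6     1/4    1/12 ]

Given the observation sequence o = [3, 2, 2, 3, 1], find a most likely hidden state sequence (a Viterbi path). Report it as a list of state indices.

path = [4, 1, 3, 0, 0]

t=0: δ = [5.556e-02, 2.778e-02, 4.167e-02, 4.167e-02, 6.250e-02]  (obs o_0=3)
t=1: δ = [2.315e-03, 3.906e-03, 1.157e-03, 3.472e-03, 2.604e-03]  ψ = [0, 4, 0, 2, 4]  (obs o_1=2)
t=2: δ = [1.929e-04, 2.170e-04, 1.085e-04, 1.628e-04, 1.628e-04]  ψ = [3, 3, 1, 1, 1]  (obs o_2=2)
t=3: δ = [1.808e-05, 8.038e-06, 1.206e-05, 9.042e-06, 1.356e-05]  ψ = [3, 0, 1, 1, 1]  (obs o_3=3)
t=4: δ = [1.507e-06, 3.768e-07, 7.535e-07, 1.005e-06, 8.477e-07]  ψ = [0, 0, 0, 2, 4]  (obs o_4=1)
backtrack: best end state = 0; path = [4, 1, 3, 0, 0]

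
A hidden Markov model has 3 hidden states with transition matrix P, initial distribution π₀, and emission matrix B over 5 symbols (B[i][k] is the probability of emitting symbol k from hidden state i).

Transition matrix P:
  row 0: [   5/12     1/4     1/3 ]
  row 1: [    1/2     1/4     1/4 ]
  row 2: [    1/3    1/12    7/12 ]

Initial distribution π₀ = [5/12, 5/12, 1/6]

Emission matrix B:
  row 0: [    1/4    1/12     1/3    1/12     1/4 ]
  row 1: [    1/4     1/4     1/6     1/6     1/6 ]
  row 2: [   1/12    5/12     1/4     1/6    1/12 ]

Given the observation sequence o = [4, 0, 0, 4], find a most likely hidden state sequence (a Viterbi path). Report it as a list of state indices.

path = [0, 0, 0, 0]

t=0: δ = [1.042e-01, 6.944e-02, 1.389e-02]  (obs o_0=4)
t=1: δ = [1.085e-02, 6.510e-03, 2.894e-03]  ψ = [0, 0, 0]  (obs o_1=0)
t=2: δ = [1.130e-03, 6.782e-04, 3.014e-04]  ψ = [0, 0, 0]  (obs o_2=0)
t=3: δ = [1.177e-04, 4.710e-05, 3.140e-05]  ψ = [0, 0, 0]  (obs o_3=4)
backtrack: best end state = 0; path = [0, 0, 0, 0]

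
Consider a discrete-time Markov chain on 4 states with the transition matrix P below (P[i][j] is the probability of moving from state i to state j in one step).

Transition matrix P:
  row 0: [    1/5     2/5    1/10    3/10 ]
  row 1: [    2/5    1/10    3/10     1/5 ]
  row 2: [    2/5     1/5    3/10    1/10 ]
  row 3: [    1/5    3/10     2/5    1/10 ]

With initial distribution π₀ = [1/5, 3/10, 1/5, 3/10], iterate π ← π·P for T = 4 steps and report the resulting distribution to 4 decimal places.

π = [0.3023, 0.2536, 0.2583, 0.1858]

t=0: π = [0.2000, 0.3000, 0.2000, 0.3000]
t=1: π = [0.3000, 0.2400, 0.2900, 0.1700]
t=2: π = [0.3060, 0.2530, 0.2570, 0.1840]
t=3: π = [0.3020, 0.2543, 0.2572, 0.1865]
t=4: π = [0.3023, 0.2536, 0.2583, 0.1858]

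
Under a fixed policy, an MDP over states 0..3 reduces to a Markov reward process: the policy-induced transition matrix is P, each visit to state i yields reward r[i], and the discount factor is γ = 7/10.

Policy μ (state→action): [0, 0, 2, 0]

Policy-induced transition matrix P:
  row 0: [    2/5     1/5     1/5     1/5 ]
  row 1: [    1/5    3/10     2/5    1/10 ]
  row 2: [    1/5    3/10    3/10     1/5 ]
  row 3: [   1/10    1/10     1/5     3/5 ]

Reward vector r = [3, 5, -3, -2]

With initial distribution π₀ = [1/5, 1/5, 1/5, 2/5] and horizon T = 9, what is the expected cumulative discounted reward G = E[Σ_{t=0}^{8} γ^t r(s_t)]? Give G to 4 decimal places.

t=0: π = [0.2000, 0.2000, 0.2000, 0.4000], E[r] = 0.2000, γ^t·E[r] = 0.200000, running G = 0.200000
t=1: π = [0.2000, 0.2000, 0.2600, 0.3400], E[r] = 0.1400, γ^t·E[r] = 0.098000, running G = 0.298000
t=2: π = [0.2060, 0.2120, 0.2660, 0.3160], E[r] = 0.2480, γ^t·E[r] = 0.121520, running G = 0.419520
t=3: π = [0.2096, 0.2162, 0.2690, 0.3052], E[r] = 0.2924, γ^t·E[r] = 0.100293, running G = 0.519813
t=4: π = [0.2114, 0.2180, 0.2701, 0.3005], E[r] = 0.3129, γ^t·E[r] = 0.075118, running G = 0.594931
t=5: π = [0.2122, 0.2188, 0.2706, 0.2984], E[r] = 0.3219, γ^t·E[r] = 0.054107, running G = 0.649038
t=6: π = [0.2126, 0.2191, 0.2708, 0.2975], E[r] = 0.3259, γ^t·E[r] = 0.038345, running G = 0.687383
t=7: π = [0.2128, 0.2192, 0.2709, 0.2971], E[r] = 0.3277, γ^t·E[r] = 0.026985, running G = 0.714368
t=8: π = [0.2128, 0.2193, 0.2709, 0.2969], E[r] = 0.3284, γ^t·E[r] = 0.018934, running G = 0.733302

G = 0.7333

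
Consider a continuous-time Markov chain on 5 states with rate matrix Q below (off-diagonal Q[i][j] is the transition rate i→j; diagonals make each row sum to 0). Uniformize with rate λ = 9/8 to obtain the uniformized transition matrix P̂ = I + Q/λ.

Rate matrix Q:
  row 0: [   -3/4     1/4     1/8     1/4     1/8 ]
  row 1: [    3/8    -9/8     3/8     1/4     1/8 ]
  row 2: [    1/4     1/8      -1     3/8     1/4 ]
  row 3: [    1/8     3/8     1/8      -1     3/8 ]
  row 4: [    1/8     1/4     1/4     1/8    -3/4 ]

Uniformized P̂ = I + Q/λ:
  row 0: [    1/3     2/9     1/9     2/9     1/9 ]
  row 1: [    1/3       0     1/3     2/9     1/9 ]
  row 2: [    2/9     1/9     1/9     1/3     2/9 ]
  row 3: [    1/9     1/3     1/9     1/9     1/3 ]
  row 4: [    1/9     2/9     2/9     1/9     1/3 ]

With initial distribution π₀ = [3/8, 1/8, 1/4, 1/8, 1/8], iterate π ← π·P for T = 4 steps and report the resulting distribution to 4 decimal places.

π = [0.2208, 0.1837, 0.1763, 0.1956, 0.2237]

t=0: π = [0.3750, 0.1250, 0.2500, 0.1250, 0.1250]
t=1: π = [0.2500, 0.1806, 0.1528, 0.2222, 0.1944]
t=2: π = [0.2238, 0.1898, 0.1728, 0.1929, 0.2207]
t=3: π = [0.2222, 0.1823, 0.1778, 0.1955, 0.2222]
t=4: π = [0.2208, 0.1837, 0.1763, 0.1956, 0.2237]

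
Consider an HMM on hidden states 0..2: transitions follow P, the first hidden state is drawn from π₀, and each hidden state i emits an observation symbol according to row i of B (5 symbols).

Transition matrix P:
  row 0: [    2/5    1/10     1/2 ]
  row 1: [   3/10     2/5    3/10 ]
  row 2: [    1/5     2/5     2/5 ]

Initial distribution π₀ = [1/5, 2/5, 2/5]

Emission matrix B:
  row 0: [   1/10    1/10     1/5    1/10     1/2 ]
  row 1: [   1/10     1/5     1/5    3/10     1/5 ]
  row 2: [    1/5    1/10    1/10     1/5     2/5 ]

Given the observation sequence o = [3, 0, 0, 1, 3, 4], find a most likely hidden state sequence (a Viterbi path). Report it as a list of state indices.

t=0: δ = [2.000e-02, 1.200e-01, 8.000e-02]  (obs o_0=3)
t=1: δ = [3.600e-03, 4.800e-03, 7.200e-03]  ψ = [1, 1, 1]  (obs o_1=0)
t=2: δ = [1.440e-04, 2.880e-04, 5.760e-04]  ψ = [0, 2, 2]  (obs o_2=0)
t=3: δ = [1.152e-05, 4.608e-05, 2.304e-05]  ψ = [2, 2, 2]  (obs o_3=1)
t=4: δ = [1.382e-06, 5.530e-06, 2.765e-06]  ψ = [1, 1, 1]  (obs o_4=3)
t=5: δ = [8.294e-07, 4.424e-07, 6.636e-07]  ψ = [1, 1, 1]  (obs o_5=4)
backtrack: best end state = 0; path = [1, 2, 2, 1, 1, 0]

path = [1, 2, 2, 1, 1, 0]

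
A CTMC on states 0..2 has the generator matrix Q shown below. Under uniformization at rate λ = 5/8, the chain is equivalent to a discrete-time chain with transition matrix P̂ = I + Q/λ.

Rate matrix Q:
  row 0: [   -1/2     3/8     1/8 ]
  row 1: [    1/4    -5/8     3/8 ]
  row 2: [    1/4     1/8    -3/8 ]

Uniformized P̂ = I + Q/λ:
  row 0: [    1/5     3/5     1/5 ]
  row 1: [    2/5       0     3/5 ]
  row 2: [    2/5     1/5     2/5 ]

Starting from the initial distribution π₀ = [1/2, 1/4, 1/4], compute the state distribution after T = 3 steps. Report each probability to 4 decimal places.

t=0: π = [0.5000, 0.2500, 0.2500]
t=1: π = [0.3000, 0.3500, 0.3500]
t=2: π = [0.3400, 0.2500, 0.4100]
t=3: π = [0.3320, 0.2860, 0.3820]

π = [0.3320, 0.2860, 0.3820]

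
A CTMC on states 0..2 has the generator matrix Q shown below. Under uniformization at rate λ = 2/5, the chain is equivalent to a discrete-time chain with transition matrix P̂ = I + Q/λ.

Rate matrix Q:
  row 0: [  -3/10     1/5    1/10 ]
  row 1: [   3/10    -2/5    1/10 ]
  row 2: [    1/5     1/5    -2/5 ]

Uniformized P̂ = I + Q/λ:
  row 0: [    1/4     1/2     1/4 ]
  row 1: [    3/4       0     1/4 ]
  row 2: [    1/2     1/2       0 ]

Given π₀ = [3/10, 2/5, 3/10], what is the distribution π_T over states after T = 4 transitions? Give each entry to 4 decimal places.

π = [0.4621, 0.3375, 0.2004]

t=0: π = [0.3000, 0.4000, 0.3000]
t=1: π = [0.5250, 0.3000, 0.1750]
t=2: π = [0.4438, 0.3500, 0.2063]
t=3: π = [0.4766, 0.3250, 0.1984]
t=4: π = [0.4621, 0.3375, 0.2004]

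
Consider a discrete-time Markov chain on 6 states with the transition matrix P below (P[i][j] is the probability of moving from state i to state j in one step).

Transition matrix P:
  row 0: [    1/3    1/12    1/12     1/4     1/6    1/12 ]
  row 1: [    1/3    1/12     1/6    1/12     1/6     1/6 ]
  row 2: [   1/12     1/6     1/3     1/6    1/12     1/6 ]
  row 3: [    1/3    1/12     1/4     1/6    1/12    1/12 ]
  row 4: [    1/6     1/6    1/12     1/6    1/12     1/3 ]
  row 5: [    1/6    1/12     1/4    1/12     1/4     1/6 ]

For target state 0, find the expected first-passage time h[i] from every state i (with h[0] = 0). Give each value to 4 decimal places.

h = [0.0000, 4.4307, 5.6844, 4.3970, 5.1523, 5.3338]

First-step conditioning: h[0] = 0; for i ≠ 0, h[i] = 1 + Σ_k P[i][k]·h[k].
  h[1] = 1 + 1/12·h[1] + 1/6·h[2] + 1/12·h[3] + 1/6·h[4] + 1/6·h[5]
  h[2] = 1 + 1/6·h[1] + 1/3·h[2] + 1/6·h[3] + 1/12·h[4] + 1/6·h[5]
  h[3] = 1 + 1/12·h[1] + 1/4·h[2] + 1/6·h[3] + 1/12·h[4] + 1/12·h[5]
  h[4] = 1 + 1/6·h[1] + 1/12·h[2] + 1/6·h[3] + 1/12·h[4] + 1/3·h[5]
  h[5] = 1 + 1/12·h[1] + 1/4·h[2] + 1/12·h[3] + 1/4·h[4] + 1/6·h[5]
Solving the 5×5 linear system over states ≠ 0 gives exactly h = [0, 16819/3796, 10789/1898, 16691/3796, 9779/1898, 20247/3796] (h[0] = 0 is the target).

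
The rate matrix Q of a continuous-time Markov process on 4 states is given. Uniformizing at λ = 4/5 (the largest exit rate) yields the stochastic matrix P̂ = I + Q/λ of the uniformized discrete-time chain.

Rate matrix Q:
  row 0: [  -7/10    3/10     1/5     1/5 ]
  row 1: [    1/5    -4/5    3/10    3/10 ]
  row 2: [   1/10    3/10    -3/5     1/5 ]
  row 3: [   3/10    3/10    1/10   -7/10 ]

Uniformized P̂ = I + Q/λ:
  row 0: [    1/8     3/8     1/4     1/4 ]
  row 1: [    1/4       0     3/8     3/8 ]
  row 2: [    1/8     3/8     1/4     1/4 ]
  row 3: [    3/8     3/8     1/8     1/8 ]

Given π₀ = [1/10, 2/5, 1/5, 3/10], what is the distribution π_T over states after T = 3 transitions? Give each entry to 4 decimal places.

π = [0.2227, 0.2660, 0.2557, 0.2557]

t=0: π = [0.1000, 0.4000, 0.2000, 0.3000]
t=1: π = [0.2500, 0.2250, 0.2625, 0.2625]
t=2: π = [0.2188, 0.2906, 0.2453, 0.2453]
t=3: π = [0.2227, 0.2660, 0.2557, 0.2557]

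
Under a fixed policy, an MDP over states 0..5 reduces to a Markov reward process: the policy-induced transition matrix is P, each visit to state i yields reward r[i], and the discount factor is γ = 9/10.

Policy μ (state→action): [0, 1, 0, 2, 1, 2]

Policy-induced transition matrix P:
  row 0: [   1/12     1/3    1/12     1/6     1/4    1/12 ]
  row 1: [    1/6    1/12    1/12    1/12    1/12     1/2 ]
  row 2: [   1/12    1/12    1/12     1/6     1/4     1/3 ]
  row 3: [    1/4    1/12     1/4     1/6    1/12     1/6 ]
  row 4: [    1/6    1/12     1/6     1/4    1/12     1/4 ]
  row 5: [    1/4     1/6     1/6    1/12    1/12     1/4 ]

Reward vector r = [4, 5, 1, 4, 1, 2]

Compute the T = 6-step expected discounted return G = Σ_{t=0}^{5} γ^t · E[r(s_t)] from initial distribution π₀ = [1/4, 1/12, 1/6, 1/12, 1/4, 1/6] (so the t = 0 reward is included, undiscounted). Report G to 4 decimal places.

t=0: π = [0.2500, 0.0833, 0.1667, 0.0833, 0.2500, 0.1667], E[r] = 2.5000, γ^t·E[r] = 2.500000, running G = 2.500000
t=1: π = [0.1528, 0.1597, 0.1319, 0.1667, 0.1528, 0.2361], E[r] = 2.8333, γ^t·E[r] = 2.550000, running G = 5.050000
t=2: π = [0.1765, 0.1412, 0.1435, 0.1464, 0.1308, 0.2616], E[r] = 2.7951, γ^t·E[r] = 2.264063, running G = 7.314063
t=3: π = [0.1740, 0.1493, 0.1404, 0.1440, 0.1367, 0.2556], E[r] = 2.8067, γ^t·E[r] = 2.046059, running G = 9.360121
t=4: π = [0.1738, 0.1481, 0.1400, 0.1443, 0.1357, 0.2580], E[r] = 2.8048, γ^t·E[r] = 1.840235, running G = 11.200356
t=5: π = [0.1740, 0.1483, 0.1402, 0.1441, 0.1356, 0.2577], E[r] = 2.8054, γ^t·E[r] = 1.656533, running G = 12.856889

G = 12.8569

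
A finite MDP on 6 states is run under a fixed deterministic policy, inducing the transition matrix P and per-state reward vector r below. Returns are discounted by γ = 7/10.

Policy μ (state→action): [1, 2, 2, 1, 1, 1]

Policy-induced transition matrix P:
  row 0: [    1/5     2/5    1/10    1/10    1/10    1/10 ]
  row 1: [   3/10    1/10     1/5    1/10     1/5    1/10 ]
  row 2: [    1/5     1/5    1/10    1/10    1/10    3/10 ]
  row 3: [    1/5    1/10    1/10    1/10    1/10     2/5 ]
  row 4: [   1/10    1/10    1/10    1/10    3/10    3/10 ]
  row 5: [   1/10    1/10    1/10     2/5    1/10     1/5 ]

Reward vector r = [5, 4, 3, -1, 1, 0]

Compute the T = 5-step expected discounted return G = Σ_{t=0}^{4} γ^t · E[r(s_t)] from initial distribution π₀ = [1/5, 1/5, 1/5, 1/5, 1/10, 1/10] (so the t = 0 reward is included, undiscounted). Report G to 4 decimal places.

t=0: π = [0.2000, 0.2000, 0.2000, 0.2000, 0.1000, 0.1000], E[r] = 2.3000, γ^t·E[r] = 2.300000, running G = 2.300000
t=1: π = [0.2000, 0.1800, 0.1200, 0.1300, 0.1400, 0.2300], E[r] = 2.0900, γ^t·E[r] = 1.463000, running G = 3.763000
t=2: π = [0.1810, 0.1720, 0.1180, 0.1690, 0.1460, 0.2140], E[r] = 1.9240, γ^t·E[r] = 0.942760, running G = 4.705760
t=3: π = [0.1812, 0.1661, 0.1172, 0.1642, 0.1464, 0.2249], E[r] = 1.9042, γ^t·E[r] = 0.653141, running G = 5.358901
t=4: π = [0.1795, 0.1661, 0.1166, 0.1675, 0.1459, 0.2245], E[r] = 1.8900, γ^t·E[r] = 0.453782, running G = 5.812682

G = 5.8127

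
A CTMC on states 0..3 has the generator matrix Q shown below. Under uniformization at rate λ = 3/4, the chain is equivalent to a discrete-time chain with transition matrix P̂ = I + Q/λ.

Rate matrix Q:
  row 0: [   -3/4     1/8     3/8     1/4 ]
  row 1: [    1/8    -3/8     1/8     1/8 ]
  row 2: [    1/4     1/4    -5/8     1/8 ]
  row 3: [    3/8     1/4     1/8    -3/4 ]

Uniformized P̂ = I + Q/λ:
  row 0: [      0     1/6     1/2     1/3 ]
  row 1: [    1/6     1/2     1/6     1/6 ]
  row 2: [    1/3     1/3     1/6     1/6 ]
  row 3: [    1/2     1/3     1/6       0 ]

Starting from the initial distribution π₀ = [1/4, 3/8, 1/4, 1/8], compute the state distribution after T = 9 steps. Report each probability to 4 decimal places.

t=0: π = [0.2500, 0.3750, 0.2500, 0.1250]
t=1: π = [0.2083, 0.3542, 0.2500, 0.1875]
t=2: π = [0.2361, 0.3576, 0.2361, 0.1701]
t=3: π = [0.2234, 0.3536, 0.2454, 0.1777]
t=4: π = [0.2296, 0.3550, 0.2411, 0.1743]
t=5: π = [0.2267, 0.3542, 0.2432, 0.1759]
t=6: π = [0.2280, 0.3546, 0.2422, 0.1751]
t=7: π = [0.2274, 0.3544, 0.2427, 0.1755]
t=8: π = [0.2277, 0.3545, 0.2425, 0.1753]
t=9: π = [0.2276, 0.3545, 0.2426, 0.1754]

π = [0.2276, 0.3545, 0.2426, 0.1754]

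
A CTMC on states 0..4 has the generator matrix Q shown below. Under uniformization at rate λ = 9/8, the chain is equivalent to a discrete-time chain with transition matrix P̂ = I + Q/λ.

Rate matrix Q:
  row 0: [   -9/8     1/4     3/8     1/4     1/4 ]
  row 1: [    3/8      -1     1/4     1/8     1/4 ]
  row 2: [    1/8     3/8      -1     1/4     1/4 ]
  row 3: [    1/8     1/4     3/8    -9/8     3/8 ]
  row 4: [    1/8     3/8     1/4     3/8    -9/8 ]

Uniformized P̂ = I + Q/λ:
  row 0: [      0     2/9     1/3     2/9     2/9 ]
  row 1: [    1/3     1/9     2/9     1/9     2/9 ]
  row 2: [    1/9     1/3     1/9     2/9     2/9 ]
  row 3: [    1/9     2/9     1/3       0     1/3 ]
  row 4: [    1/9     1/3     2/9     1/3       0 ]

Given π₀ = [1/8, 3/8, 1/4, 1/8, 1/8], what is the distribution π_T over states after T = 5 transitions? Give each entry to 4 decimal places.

t=0: π = [0.1250, 0.3750, 0.2500, 0.1250, 0.1250]
t=1: π = [0.1806, 0.2222, 0.2222, 0.1667, 0.2083]
t=2: π = [0.1404, 0.2454, 0.2361, 0.1836, 0.1944]
t=3: π = [0.1500, 0.2428, 0.2320, 0.1758, 0.1994]
t=4: π = [0.1484, 0.2432, 0.2326, 0.1783, 0.1974]
t=5: π = [0.1487, 0.2430, 0.2327, 0.1775, 0.1982]

π = [0.1487, 0.2430, 0.2327, 0.1775, 0.1982]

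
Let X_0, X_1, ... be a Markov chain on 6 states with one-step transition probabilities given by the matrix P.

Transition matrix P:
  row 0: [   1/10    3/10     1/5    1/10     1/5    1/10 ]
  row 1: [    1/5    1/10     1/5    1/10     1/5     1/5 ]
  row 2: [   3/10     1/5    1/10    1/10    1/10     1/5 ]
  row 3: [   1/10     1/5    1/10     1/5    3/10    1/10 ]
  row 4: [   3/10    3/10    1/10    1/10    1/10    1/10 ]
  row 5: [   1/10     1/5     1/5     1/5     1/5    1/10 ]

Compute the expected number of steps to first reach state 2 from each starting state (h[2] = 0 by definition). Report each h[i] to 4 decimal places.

h = [5.9451, 5.9510, 0.0000, 6.6650, 6.4855, 6.0165]

First-step conditioning: h[2] = 0; for i ≠ 2, h[i] = 1 + Σ_k P[i][k]·h[k].
  h[0] = 1 + 1/10·h[0] + 3/10·h[1] + 1/10·h[3] + 1/5·h[4] + 1/10·h[5]
  h[1] = 1 + 1/5·h[0] + 1/10·h[1] + 1/10·h[3] + 1/5·h[4] + 1/5·h[5]
  h[3] = 1 + 1/10·h[0] + 1/5·h[1] + 1/5·h[3] + 3/10·h[4] + 1/10·h[5]
  h[4] = 1 + 3/10·h[0] + 3/10·h[1] + 1/10·h[3] + 1/10·h[4] + 1/10·h[5]
  h[5] = 1 + 1/10·h[0] + 1/5·h[1] + 1/5·h[3] + 1/5·h[4] + 1/10·h[5]
Solving the 5×5 linear system over states ≠ 2 gives exactly h = [29975/5042, 30005/5042, 0, 33605/5042, 16350/2521, 30335/5042] (h[2] = 0 is the target).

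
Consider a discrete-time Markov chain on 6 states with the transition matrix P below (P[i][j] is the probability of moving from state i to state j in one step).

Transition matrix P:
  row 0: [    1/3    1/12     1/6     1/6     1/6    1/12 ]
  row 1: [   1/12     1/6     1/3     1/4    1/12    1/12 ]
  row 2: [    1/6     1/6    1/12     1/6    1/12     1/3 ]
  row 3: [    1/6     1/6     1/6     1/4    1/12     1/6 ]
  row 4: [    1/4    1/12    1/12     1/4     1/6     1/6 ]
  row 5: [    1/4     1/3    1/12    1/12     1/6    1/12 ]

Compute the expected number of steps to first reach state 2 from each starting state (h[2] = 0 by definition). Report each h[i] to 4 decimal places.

First-step conditioning: h[2] = 0; for i ≠ 2, h[i] = 1 + Σ_k P[i][k]·h[k].
  h[0] = 1 + 1/3·h[0] + 1/12·h[1] + 1/6·h[3] + 1/6·h[4] + 1/12·h[5]
  h[1] = 1 + 1/12·h[0] + 1/6·h[1] + 1/4·h[3] + 1/12·h[4] + 1/12·h[5]
  h[3] = 1 + 1/6·h[0] + 1/6·h[1] + 1/4·h[3] + 1/12·h[4] + 1/6·h[5]
  h[4] = 1 + 1/4·h[0] + 1/12·h[1] + 1/4·h[3] + 1/6·h[4] + 1/6·h[5]
  h[5] = 1 + 1/4·h[0] + 1/3·h[1] + 1/12·h[3] + 1/6·h[4] + 1/12·h[5]
Solving the 5×5 linear system over states ≠ 2 gives exactly h = [17547/2966, 14187/2966, 0, 8583/1483, 9516/1483, 18201/2966] (h[2] = 0 is the target).

h = [5.9160, 4.7832, 0.0000, 5.7876, 6.4167, 6.1365]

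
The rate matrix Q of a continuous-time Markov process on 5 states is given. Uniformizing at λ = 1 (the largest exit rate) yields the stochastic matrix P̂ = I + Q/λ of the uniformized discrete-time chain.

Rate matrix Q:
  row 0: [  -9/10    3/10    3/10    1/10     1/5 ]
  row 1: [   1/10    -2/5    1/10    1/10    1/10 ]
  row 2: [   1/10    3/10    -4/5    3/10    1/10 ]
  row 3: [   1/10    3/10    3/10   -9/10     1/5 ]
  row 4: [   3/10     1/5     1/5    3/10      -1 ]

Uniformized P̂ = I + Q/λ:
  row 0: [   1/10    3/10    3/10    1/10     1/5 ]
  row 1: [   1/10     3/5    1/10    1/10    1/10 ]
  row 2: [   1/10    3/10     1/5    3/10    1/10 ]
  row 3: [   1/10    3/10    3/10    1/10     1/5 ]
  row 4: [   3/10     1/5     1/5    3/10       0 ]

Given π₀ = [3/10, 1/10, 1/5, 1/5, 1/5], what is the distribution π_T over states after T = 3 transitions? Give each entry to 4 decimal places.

π = [0.1238, 0.4021, 0.1920, 0.1640, 0.1181]

t=0: π = [0.3000, 0.1000, 0.2000, 0.2000, 0.2000]
t=1: π = [0.1400, 0.3100, 0.2400, 0.1800, 0.1300]
t=2: π = [0.1260, 0.3800, 0.2010, 0.1740, 0.1190]
t=3: π = [0.1238, 0.4021, 0.1920, 0.1640, 0.1181]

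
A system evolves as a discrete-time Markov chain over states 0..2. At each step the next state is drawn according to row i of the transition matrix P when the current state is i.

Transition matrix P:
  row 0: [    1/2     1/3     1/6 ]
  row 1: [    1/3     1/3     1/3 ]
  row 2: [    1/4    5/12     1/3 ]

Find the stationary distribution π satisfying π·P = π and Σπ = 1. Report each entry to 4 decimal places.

Balance equations π_j = Σ_i π_i·P[i][j]:
  π_0 = 1/2·π_0 + 1/3·π_1 + 1/4·π_2
  π_1 = 1/3·π_0 + 1/3·π_1 + 5/12·π_2
  normalize: π_0 + π_1 + π_2 = 1
Solving the linear system gives exactly π = [22/59, 21/59, 16/59].

π = [0.3729, 0.3559, 0.2712]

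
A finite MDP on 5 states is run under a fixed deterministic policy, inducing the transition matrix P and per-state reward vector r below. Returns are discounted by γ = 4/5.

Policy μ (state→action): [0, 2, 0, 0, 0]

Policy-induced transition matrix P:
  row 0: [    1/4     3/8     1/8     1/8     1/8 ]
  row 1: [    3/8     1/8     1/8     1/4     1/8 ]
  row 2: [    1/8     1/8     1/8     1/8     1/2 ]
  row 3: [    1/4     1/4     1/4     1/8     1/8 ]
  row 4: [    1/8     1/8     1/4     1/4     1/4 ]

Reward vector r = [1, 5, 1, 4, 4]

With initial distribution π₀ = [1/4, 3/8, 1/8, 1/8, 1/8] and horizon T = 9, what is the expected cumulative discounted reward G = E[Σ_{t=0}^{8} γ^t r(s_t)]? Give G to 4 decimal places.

G = 13.1886

t=0: π = [0.2500, 0.3750, 0.1250, 0.1250, 0.1250], E[r] = 3.2500, γ^t·E[r] = 3.250000, running G = 3.250000
t=1: π = [0.2656, 0.2031, 0.1563, 0.1875, 0.1875], E[r] = 2.9375, γ^t·E[r] = 2.350000, running G = 5.600000
t=2: π = [0.2324, 0.2148, 0.1719, 0.1738, 0.2070], E[r] = 3.0020, γ^t·E[r] = 1.921250, running G = 7.521250
t=3: π = [0.2295, 0.2048, 0.1726, 0.1777, 0.2153], E[r] = 2.9985, γ^t·E[r] = 1.535250, running G = 9.056500
t=4: π = [0.2271, 0.2046, 0.1741, 0.1775, 0.2166], E[r] = 3.0009, γ^t·E[r] = 1.229150, running G = 10.285650
t=5: π = [0.2267, 0.2040, 0.1743, 0.1777, 0.2174], E[r] = 3.0010, γ^t·E[r] = 0.983360, running G = 11.269010
t=6: π = [0.2265, 0.2039, 0.1744, 0.1777, 0.2175], E[r] = 3.0011, γ^t·E[r] = 0.786729, running G = 12.055739
t=7: π = [0.2265, 0.2038, 0.1744, 0.1777, 0.2176], E[r] = 3.0012, γ^t·E[r] = 0.629387, running G = 12.685126
t=8: π = [0.2265, 0.2038, 0.1744, 0.1777, 0.2176], E[r] = 3.0012, γ^t·E[r] = 0.503512, running G = 13.188638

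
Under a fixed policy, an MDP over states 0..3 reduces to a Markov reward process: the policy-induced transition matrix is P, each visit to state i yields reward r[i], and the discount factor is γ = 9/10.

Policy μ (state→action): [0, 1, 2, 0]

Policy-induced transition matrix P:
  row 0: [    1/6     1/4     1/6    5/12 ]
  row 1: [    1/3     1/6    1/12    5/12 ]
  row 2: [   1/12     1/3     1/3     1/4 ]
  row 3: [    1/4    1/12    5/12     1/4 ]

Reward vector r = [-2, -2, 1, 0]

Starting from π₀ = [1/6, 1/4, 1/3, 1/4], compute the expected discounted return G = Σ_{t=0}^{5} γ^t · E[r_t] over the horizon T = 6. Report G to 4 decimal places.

G = -2.5171

t=0: π = [0.1667, 0.2500, 0.3333, 0.2500], E[r] = -0.5000, γ^t·E[r] = -0.500000, running G = -0.500000
t=1: π = [0.2014, 0.2153, 0.2639, 0.3194], E[r] = -0.5694, γ^t·E[r] = -0.512500, running G = -1.012500
t=2: π = [0.2072, 0.2008, 0.2726, 0.3194], E[r] = -0.5434, γ^t·E[r] = -0.440156, running G = -1.452656
t=3: π = [0.2040, 0.2027, 0.2752, 0.3180], E[r] = -0.5383, γ^t·E[r] = -0.392449, running G = -1.845105
t=4: π = [0.2040, 0.2030, 0.2751, 0.3178], E[r] = -0.5390, γ^t·E[r] = -0.353626, running G = -2.198732
t=5: π = [0.2041, 0.2030, 0.2751, 0.3178], E[r] = -0.5392, γ^t·E[r] = -0.318365, running G = -2.517097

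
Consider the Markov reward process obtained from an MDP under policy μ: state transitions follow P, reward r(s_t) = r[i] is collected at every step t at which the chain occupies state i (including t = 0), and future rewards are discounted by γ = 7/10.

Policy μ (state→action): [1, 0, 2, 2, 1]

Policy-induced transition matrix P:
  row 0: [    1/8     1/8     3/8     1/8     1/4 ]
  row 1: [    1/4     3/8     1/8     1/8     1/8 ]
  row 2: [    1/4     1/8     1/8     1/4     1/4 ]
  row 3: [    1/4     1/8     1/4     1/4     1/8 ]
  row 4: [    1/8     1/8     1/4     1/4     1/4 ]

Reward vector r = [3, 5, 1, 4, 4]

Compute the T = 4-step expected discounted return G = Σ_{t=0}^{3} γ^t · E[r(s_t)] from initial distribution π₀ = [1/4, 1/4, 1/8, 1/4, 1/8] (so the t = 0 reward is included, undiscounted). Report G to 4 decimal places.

G = 8.6690

t=0: π = [0.2500, 0.2500, 0.1250, 0.2500, 0.1250], E[r] = 3.6250, γ^t·E[r] = 3.625000, running G = 3.625000
t=1: π = [0.2031, 0.1875, 0.2344, 0.1875, 0.1875], E[r] = 3.2813, γ^t·E[r] = 2.296875, running G = 5.921875
t=2: π = [0.2012, 0.1719, 0.2227, 0.2012, 0.2031], E[r] = 3.3027, γ^t·E[r] = 1.618340, running G = 7.540215
t=3: π = [0.1995, 0.1680, 0.2258, 0.2034, 0.2034], E[r] = 3.2910, γ^t·E[r] = 1.128818, running G = 8.669033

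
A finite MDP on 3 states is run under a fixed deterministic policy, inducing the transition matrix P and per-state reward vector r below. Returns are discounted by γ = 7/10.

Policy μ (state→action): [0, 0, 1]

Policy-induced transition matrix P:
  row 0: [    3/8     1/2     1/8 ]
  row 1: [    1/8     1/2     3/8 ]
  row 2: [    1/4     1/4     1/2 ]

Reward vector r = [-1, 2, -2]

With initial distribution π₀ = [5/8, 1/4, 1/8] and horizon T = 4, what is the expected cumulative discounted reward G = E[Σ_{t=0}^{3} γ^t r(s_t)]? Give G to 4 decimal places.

t=0: π = [0.6250, 0.2500, 0.1250], E[r] = -0.3750, γ^t·E[r] = -0.375000, running G = -0.375000
t=1: π = [0.2969, 0.4688, 0.2344], E[r] = 0.1719, γ^t·E[r] = 0.120313, running G = -0.254688
t=2: π = [0.2285, 0.4414, 0.3301], E[r] = -0.0059, γ^t·E[r] = -0.002871, running G = -0.257559
t=3: π = [0.2234, 0.4175, 0.3591], E[r] = -0.1067, γ^t·E[r] = -0.036594, running G = -0.294153

G = -0.2942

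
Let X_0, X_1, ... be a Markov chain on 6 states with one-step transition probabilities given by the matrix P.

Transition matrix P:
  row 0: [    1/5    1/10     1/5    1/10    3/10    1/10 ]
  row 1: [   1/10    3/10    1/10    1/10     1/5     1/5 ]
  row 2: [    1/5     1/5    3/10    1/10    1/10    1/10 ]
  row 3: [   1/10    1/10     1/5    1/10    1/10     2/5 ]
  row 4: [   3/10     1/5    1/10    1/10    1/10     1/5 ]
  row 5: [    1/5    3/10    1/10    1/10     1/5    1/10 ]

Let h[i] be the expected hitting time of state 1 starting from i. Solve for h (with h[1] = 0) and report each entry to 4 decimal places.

h = [5.9783, 0.0000, 5.4348, 5.7609, 5.4348, 4.8913]

First-step conditioning: h[1] = 0; for i ≠ 1, h[i] = 1 + Σ_k P[i][k]·h[k].
  h[0] = 1 + 1/5·h[0] + 1/5·h[2] + 1/10·h[3] + 3/10·h[4] + 1/10·h[5]
  h[2] = 1 + 1/5·h[0] + 3/10·h[2] + 1/10·h[3] + 1/10·h[4] + 1/10·h[5]
  h[3] = 1 + 1/10·h[0] + 1/5·h[2] + 1/10·h[3] + 1/10·h[4] + 2/5·h[5]
  h[4] = 1 + 3/10·h[0] + 1/10·h[2] + 1/10·h[3] + 1/10·h[4] + 1/5·h[5]
  h[5] = 1 + 1/5·h[0] + 1/10·h[2] + 1/10·h[3] + 1/5·h[4] + 1/10·h[5]
Solving the 5×5 linear system over states ≠ 1 gives exactly h = [275/46, 0, 125/23, 265/46, 125/23, 225/46] (h[1] = 0 is the target).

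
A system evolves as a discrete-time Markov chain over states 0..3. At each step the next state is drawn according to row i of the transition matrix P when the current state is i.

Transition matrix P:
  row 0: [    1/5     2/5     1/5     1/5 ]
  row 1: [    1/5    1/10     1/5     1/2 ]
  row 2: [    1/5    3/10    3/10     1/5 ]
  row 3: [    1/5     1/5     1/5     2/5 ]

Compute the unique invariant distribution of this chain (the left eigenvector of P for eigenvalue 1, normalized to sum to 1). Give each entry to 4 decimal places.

Balance equations π_j = Σ_i π_i·P[i][j]:
  π_0 = 1/5·π_0 + 1/5·π_1 + 1/5·π_2 + 1/5·π_3
  π_1 = 2/5·π_0 + 1/10·π_1 + 3/10·π_2 + 1/5·π_3
  π_2 = 1/5·π_0 + 1/5·π_1 + 3/10·π_2 + 1/5·π_3
  normalize: π_0 + π_1 + π_2 + π_3 = 1
Solving the linear system gives exactly π = [1/5, 118/495, 2/9, 56/165].

π = [0.2000, 0.2384, 0.2222, 0.3394]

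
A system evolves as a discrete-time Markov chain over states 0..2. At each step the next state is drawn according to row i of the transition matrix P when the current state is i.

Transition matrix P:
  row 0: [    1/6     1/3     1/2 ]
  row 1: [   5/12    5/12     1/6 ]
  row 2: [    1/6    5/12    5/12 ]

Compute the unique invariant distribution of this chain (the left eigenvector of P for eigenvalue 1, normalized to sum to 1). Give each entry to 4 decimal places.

Balance equations π_j = Σ_i π_i·P[i][j]:
  π_0 = 1/6·π_0 + 5/12·π_1 + 1/6·π_2
  π_1 = 1/3·π_0 + 5/12·π_1 + 5/12·π_2
  normalize: π_0 + π_1 + π_2 = 1
Solving the linear system gives exactly π = [13/49, 58/147, 50/147].

π = [0.2653, 0.3946, 0.3401]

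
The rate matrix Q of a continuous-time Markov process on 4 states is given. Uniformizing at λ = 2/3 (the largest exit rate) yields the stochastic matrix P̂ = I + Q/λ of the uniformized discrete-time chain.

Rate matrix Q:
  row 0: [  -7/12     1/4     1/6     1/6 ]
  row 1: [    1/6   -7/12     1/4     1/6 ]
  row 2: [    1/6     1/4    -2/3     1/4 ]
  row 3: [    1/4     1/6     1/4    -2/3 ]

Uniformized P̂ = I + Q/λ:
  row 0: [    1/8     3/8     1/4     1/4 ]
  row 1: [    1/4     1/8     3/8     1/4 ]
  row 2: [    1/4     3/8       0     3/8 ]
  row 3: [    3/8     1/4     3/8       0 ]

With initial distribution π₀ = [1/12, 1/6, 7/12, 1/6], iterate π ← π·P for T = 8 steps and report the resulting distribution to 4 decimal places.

π = [0.2473, 0.2774, 0.2504, 0.2249]

t=0: π = [0.0833, 0.1667, 0.5833, 0.1667]
t=1: π = [0.2604, 0.3125, 0.1458, 0.2813]
t=2: π = [0.2526, 0.2617, 0.2878, 0.1979]
t=3: π = [0.2432, 0.2848, 0.2355, 0.2365]
t=4: π = [0.2492, 0.2742, 0.2563, 0.2203]
t=5: π = [0.2464, 0.2789, 0.2477, 0.2270]
t=6: π = [0.2476, 0.2769, 0.2513, 0.2242]
t=7: π = [0.2471, 0.2777, 0.2498, 0.2254]
t=8: π = [0.2473, 0.2774, 0.2504, 0.2249]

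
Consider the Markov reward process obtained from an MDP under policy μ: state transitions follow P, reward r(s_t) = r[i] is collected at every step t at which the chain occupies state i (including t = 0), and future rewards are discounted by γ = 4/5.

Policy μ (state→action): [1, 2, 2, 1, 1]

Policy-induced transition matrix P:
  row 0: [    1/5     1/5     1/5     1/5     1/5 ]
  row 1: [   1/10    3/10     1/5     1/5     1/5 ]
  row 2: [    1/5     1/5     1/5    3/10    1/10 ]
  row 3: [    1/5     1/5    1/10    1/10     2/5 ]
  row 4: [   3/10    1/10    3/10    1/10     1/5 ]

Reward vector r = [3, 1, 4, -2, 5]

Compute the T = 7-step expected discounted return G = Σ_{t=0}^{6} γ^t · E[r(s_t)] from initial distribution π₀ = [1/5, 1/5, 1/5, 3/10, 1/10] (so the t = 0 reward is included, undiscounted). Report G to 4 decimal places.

t=0: π = [0.2000, 0.2000, 0.2000, 0.3000, 0.1000], E[r] = 1.5000, γ^t·E[r] = 1.500000, running G = 1.500000
t=1: π = [0.1900, 0.2100, 0.1800, 0.1800, 0.2400], E[r] = 2.3400, γ^t·E[r] = 1.872000, running G = 3.372000
t=2: π = [0.2030, 0.1970, 0.2060, 0.1760, 0.2180], E[r] = 2.3680, γ^t·E[r] = 1.515520, running G = 4.887520
t=3: π = [0.2021, 0.1979, 0.2042, 0.1812, 0.2146], E[r] = 2.3316, γ^t·E[r] = 1.193779, running G = 6.081299
t=4: π = [0.2017, 0.1983, 0.2033, 0.1808, 0.2158], E[r] = 2.3341, γ^t·E[r] = 0.956056, running G = 7.037355
t=5: π = [0.2017, 0.1983, 0.2035, 0.1807, 0.2158], E[r] = 2.3353, γ^t·E[r] = 0.765239, running G = 7.802594
t=6: π = [0.2018, 0.1982, 0.2035, 0.1807, 0.2158], E[r] = 2.3351, γ^t·E[r] = 0.612133, running G = 8.414727

G = 8.4147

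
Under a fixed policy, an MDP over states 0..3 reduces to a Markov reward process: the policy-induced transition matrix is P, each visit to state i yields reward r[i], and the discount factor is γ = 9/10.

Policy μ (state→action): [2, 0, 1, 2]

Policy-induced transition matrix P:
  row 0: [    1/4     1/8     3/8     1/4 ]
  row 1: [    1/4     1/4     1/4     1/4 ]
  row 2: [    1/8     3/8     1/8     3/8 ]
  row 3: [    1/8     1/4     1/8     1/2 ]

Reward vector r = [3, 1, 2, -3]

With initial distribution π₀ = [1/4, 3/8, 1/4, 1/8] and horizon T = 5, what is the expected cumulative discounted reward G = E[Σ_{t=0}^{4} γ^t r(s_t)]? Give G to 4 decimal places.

t=0: π = [0.2500, 0.3750, 0.2500, 0.1250], E[r] = 1.2500, γ^t·E[r] = 1.250000, running G = 1.250000
t=1: π = [0.2031, 0.2500, 0.2344, 0.3125], E[r] = 0.3906, γ^t·E[r] = 0.351563, running G = 1.601563
t=2: π = [0.1816, 0.2539, 0.2070, 0.3574], E[r] = 0.1406, γ^t·E[r] = 0.113906, running G = 1.715469
t=3: π = [0.1794, 0.2532, 0.2021, 0.3652], E[r] = 0.1001, γ^t·E[r] = 0.072971, running G = 1.788440
t=4: π = [0.1791, 0.2528, 0.2015, 0.3666], E[r] = 0.0934, γ^t·E[r] = 0.061249, running G = 1.849689

G = 1.8497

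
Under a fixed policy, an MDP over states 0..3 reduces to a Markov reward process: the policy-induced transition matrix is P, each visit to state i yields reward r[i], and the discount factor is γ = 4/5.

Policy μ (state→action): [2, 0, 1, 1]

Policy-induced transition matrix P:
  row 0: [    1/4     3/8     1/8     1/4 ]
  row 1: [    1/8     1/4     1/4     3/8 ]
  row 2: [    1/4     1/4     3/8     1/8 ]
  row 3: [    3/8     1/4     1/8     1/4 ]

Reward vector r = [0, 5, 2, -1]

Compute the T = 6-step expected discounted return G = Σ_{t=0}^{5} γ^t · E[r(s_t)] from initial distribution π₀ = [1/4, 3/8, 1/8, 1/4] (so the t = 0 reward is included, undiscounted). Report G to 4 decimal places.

t=0: π = [0.2500, 0.3750, 0.1250, 0.2500], E[r] = 1.8750, γ^t·E[r] = 1.875000, running G = 1.875000
t=1: π = [0.2344, 0.2813, 0.2031, 0.2813], E[r] = 1.5313, γ^t·E[r] = 1.225000, running G = 3.100000
t=2: π = [0.2500, 0.2793, 0.2109, 0.2598], E[r] = 1.5586, γ^t·E[r] = 0.997500, running G = 4.097500
t=3: π = [0.2476, 0.2813, 0.2126, 0.2585], E[r] = 1.5730, γ^t·E[r] = 0.805375, running G = 4.902875
t=4: π = [0.2472, 0.2809, 0.2133, 0.2586], E[r] = 1.5728, γ^t·E[r] = 0.644213, running G = 5.547088
t=5: π = [0.2472, 0.2809, 0.2134, 0.2585], E[r] = 1.5729, γ^t·E[r] = 0.515414, running G = 6.062501

G = 6.0625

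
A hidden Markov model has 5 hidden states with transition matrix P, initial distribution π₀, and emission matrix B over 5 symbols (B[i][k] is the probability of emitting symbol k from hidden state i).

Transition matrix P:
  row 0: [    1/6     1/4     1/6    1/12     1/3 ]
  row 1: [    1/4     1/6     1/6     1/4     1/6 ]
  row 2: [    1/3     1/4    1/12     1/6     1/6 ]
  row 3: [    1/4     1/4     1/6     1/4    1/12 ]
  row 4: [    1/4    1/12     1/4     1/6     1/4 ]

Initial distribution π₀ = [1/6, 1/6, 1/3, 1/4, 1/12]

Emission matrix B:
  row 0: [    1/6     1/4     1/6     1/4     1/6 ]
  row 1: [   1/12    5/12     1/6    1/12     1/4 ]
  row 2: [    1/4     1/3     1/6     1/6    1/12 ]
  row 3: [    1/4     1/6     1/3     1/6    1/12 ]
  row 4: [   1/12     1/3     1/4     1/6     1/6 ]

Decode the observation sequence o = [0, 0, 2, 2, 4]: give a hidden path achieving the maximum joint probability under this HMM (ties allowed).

t=0: δ = [2.778e-02, 1.389e-02, 8.333e-02, 6.250e-02, 6.944e-03]  (obs o_0=0)
t=1: δ = [4.630e-03, 1.736e-03, 2.604e-03, 3.906e-03, 1.157e-03]  ψ = [2, 2, 3, 3, 2]  (obs o_1=0)
t=2: δ = [1.628e-04, 1.929e-04, 1.286e-04, 3.255e-04, 3.858e-04]  ψ = [3, 0, 0, 3, 0]  (obs o_2=2)
t=3: δ = [1.608e-05, 1.356e-05, 1.608e-05, 2.713e-05, 2.411e-05]  ψ = [4, 3, 4, 3, 4]  (obs o_3=2)
t=4: δ = [1.130e-06, 1.695e-06, 5.023e-07, 5.651e-07, 1.005e-06]  ψ = [3, 3, 4, 3, 4]  (obs o_4=4)
backtrack: best end state = 1; path = [3, 3, 3, 3, 1]

path = [3, 3, 3, 3, 1]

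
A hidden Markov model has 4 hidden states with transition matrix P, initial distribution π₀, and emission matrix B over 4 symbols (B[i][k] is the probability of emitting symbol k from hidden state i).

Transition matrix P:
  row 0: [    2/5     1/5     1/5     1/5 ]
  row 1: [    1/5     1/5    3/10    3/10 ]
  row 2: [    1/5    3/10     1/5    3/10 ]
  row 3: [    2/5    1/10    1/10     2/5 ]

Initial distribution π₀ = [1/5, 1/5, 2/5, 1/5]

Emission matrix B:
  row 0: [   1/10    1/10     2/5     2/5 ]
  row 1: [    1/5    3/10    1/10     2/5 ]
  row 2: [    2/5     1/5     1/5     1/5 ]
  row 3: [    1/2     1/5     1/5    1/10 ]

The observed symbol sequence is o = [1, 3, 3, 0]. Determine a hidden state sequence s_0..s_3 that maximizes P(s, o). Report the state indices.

path = [2, 1, 1, 3]

t=0: δ = [2.000e-02, 6.000e-02, 8.000e-02, 4.000e-02]  (obs o_0=1)
t=1: δ = [6.400e-03, 9.600e-03, 3.600e-03, 2.400e-03]  ψ = [2, 2, 1, 2]  (obs o_1=3)
t=2: δ = [1.024e-03, 7.680e-04, 5.760e-04, 2.880e-04]  ψ = [0, 1, 1, 1]  (obs o_2=3)
t=3: δ = [4.096e-05, 4.096e-05, 9.216e-05, 1.152e-04]  ψ = [0, 0, 1, 1]  (obs o_3=0)
backtrack: best end state = 3; path = [2, 1, 1, 3]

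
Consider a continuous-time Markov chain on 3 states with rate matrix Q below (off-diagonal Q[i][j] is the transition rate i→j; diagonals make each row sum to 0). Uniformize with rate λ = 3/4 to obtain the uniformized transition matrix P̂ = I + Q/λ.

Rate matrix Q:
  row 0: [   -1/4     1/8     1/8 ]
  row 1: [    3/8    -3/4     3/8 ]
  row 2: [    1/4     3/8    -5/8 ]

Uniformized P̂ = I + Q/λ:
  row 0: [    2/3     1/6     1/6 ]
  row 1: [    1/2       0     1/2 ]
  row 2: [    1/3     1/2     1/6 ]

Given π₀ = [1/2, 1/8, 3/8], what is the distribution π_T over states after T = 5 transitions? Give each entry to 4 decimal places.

π = [0.5522, 0.2123, 0.2356]

t=0: π = [0.5000, 0.1250, 0.3750]
t=1: π = [0.5208, 0.2708, 0.2083]
t=2: π = [0.5521, 0.1910, 0.2569]
t=3: π = [0.5492, 0.2205, 0.2303]
t=4: π = [0.5531, 0.2067, 0.2402]
t=5: π = [0.5522, 0.2123, 0.2356]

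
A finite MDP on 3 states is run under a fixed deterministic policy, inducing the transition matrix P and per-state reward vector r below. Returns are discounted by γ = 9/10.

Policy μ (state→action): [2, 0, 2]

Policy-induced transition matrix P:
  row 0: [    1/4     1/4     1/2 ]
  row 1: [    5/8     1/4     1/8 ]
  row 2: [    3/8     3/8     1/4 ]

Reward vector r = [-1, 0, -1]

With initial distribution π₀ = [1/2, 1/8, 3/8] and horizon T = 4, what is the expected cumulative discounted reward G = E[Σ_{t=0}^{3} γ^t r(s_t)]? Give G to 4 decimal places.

t=0: π = [0.5000, 0.1250, 0.3750], E[r] = -0.8750, γ^t·E[r] = -0.875000, running G = -0.875000
t=1: π = [0.3438, 0.2969, 0.3594], E[r] = -0.7031, γ^t·E[r] = -0.632813, running G = -1.507813
t=2: π = [0.4063, 0.2949, 0.2988], E[r] = -0.7051, γ^t·E[r] = -0.571113, running G = -2.078926
t=3: π = [0.3979, 0.2874, 0.3147], E[r] = -0.7126, γ^t·E[r] = -0.519519, running G = -2.598445

G = -2.5984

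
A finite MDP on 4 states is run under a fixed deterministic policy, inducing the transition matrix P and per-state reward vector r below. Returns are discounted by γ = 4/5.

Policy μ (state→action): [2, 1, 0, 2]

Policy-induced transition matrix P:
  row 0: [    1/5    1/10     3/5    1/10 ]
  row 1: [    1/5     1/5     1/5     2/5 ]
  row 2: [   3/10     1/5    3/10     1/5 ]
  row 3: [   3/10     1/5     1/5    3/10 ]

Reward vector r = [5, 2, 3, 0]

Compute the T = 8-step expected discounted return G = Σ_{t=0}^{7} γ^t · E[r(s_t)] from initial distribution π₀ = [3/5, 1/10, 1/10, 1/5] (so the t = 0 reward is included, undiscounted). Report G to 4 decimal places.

G = 11.9880

t=0: π = [0.6000, 0.1000, 0.1000, 0.2000], E[r] = 3.5000, γ^t·E[r] = 3.500000, running G = 3.500000
t=1: π = [0.2300, 0.1400, 0.4500, 0.1800], E[r] = 2.7800, γ^t·E[r] = 2.224000, running G = 5.724000
t=2: π = [0.2630, 0.1770, 0.3370, 0.2230], E[r] = 2.6800, γ^t·E[r] = 1.715200, running G = 7.439200
t=3: π = [0.2560, 0.1737, 0.3389, 0.2314], E[r] = 2.6441, γ^t·E[r] = 1.353779, running G = 8.792979
t=4: π = [0.2570, 0.1744, 0.3363, 0.2323], E[r] = 2.6428, γ^t·E[r] = 1.082499, running G = 9.875478
t=5: π = [0.2569, 0.1743, 0.3364, 0.2324], E[r] = 2.6422, γ^t·E[r] = 0.865797, running G = 10.741275
t=6: π = [0.2569, 0.1743, 0.3364, 0.2324], E[r] = 2.6422, γ^t·E[r] = 0.692640, running G = 11.433915
t=7: π = [0.2569, 0.1743, 0.3364, 0.2324], E[r] = 2.6422, γ^t·E[r] = 0.554110, running G = 11.988025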